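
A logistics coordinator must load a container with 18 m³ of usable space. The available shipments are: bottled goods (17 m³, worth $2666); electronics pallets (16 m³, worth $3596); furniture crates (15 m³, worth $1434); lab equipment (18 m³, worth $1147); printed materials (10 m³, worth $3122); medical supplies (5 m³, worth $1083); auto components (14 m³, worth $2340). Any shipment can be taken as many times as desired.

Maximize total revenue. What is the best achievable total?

4205

Taking printed materials + medical supplies: 15 m³ used, 4205 in revenue.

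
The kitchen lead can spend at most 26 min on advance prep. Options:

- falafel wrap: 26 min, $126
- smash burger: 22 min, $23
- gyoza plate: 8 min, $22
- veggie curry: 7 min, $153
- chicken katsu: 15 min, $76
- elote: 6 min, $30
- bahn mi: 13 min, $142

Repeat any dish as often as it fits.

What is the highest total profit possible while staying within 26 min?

459

Density check — veggie curry 21.86, bahn mi 10.92, chicken katsu 5.07, elote 5.00 are the best per min.
Taking 3×veggie curry: 21 min used, 459 in profit.
Nothing else within 26 min beats 459.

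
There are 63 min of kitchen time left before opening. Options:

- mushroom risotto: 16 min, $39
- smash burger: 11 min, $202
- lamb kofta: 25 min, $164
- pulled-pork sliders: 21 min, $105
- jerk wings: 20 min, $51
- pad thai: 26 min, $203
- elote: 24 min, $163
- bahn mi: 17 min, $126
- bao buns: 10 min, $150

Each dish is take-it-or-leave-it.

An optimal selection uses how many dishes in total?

Optimal total is 642.
smash burger + lamb kofta + bahn mi + bao buns hits 642 at 63 min.
All optima have 4 dishes.

4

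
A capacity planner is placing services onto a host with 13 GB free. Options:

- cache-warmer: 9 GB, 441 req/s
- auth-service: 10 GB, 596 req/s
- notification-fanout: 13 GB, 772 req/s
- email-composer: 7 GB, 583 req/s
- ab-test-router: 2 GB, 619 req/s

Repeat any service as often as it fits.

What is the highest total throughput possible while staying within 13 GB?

3714

By throughput per GB: ab-test-router 309.50, email-composer 83.29, auth-service 59.60 lead.
The ratio ordering already packs tightly: 6×ab-test-router, 12 GB, 3714.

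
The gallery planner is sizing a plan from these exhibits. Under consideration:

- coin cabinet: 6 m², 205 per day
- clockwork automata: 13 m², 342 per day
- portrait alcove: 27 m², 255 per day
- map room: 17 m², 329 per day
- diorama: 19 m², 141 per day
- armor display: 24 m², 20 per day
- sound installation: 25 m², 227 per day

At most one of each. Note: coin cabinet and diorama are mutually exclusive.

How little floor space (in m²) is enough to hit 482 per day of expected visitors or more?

Look for the lowest-floor combination reaching 482.
coin cabinet + clockwork automata: 547 expected visitors at 19 m².
Below 19 m² the best achievable stays under 482.

19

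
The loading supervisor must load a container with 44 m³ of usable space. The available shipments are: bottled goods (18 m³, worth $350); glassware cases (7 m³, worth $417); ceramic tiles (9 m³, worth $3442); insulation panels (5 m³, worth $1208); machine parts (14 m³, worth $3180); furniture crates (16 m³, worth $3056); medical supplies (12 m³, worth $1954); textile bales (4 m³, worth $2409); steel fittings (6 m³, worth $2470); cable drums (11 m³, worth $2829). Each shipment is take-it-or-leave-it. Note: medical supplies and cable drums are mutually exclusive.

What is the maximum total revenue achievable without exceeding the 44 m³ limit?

By revenue per m³: textile bales 602.25, steel fittings 411.67, ceramic tiles 382.44 lead.
Taking the top-ratio shipments first gives glassware cases + ceramic tiles + insulation panels + textile bales + steel fittings + cable drums for 12775 (42 m³).
Dropping glassware cases and insulation panels frees 12 m³; slotting in machine parts (14 m³) lifts the total to 14330 at 44 m³.
Runner-up ceramic tiles + insulation panels + machine parts + textile bales + cable drums tops out at 13068.

14330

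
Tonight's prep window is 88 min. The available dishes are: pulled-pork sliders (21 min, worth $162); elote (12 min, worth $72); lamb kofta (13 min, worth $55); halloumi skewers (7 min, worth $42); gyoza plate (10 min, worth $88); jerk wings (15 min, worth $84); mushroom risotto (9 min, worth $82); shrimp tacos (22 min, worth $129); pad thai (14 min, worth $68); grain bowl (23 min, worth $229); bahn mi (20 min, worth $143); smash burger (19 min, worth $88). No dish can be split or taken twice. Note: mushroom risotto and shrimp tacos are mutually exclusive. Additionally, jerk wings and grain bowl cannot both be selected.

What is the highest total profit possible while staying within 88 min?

704

Density check — grain bowl 9.96, mushroom risotto 9.11, gyoza plate 8.80 are the best per min.
Best packing: pulled-pork sliders + gyoza plate + mushroom risotto + grain bowl + bahn mi — 83 min, 704 total.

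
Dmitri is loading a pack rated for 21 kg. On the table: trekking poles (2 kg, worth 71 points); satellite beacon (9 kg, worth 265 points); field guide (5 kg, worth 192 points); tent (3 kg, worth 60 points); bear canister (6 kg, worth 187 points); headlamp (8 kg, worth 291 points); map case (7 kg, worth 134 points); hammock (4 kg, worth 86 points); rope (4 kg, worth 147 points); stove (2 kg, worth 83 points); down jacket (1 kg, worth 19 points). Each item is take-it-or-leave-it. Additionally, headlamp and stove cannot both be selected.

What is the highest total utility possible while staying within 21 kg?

741

Ranking by ratio (utility/kg): stove 41.50, field guide 38.40, rope 36.75, headlamp 36.38.
Best packing: trekking poles + field guide + bear canister + headlamp — 21 kg, 741 total.
An exhaustive check of the 2048 subsets confirms 741.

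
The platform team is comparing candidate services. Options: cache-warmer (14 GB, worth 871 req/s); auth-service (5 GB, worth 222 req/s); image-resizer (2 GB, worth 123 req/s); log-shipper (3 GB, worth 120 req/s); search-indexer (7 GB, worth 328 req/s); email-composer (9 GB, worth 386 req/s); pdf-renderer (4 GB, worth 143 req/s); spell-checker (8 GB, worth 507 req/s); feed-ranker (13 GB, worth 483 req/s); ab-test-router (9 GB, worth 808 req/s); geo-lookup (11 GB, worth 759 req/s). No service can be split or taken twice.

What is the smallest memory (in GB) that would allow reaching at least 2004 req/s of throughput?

Minimise GB subject to total throughput ≥ 2004.
spell-checker + ab-test-router + geo-lookup: 2074 throughput at 28 GB.
Below 28 GB the best achievable stays under 2004.

28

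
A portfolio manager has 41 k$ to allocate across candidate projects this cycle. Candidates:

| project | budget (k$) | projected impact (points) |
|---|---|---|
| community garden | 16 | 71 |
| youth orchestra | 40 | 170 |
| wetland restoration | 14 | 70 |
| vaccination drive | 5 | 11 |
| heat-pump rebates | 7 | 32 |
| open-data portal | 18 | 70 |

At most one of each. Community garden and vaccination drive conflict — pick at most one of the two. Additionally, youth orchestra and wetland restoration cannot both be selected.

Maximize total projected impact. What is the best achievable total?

173

By projected impact per k$: wetland restoration 5.00, heat-pump rebates 4.57, community garden 4.44 lead.
Community garden + wetland restoration + heat-pump rebates uses 37 of the 41 k$ and totals 173.
Community garden + heat-pump rebates + open-data portal matches that 173 at 41 k$; no feasible combination exceeds it.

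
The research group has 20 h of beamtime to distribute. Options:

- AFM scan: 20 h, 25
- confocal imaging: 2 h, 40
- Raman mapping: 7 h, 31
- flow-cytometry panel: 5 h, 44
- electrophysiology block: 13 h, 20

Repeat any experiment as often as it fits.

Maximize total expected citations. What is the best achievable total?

Taking 10×confocal imaging: 20 h used, 400 in expected citations.
That's the maximum — no swap from here does better than 400.

400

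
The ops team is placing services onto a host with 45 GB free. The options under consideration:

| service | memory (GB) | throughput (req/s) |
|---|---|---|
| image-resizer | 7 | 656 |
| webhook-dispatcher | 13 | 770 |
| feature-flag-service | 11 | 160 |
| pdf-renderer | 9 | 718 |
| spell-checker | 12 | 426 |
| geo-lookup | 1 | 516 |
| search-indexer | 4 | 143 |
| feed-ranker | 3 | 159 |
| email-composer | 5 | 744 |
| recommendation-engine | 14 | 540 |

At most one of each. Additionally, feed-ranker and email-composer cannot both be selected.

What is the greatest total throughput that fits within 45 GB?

3547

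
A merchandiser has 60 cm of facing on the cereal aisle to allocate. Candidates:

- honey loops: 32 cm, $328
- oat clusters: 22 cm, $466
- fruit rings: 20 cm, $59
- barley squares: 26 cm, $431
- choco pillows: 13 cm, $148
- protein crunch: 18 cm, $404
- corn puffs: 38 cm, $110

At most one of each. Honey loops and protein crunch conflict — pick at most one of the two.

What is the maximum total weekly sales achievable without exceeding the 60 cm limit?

1018

Density check — protein crunch 22.44, oat clusters 21.18, barley squares 16.58, choco pillows 11.38 are the best per cm.
Oat clusters + choco pillows + protein crunch uses 53 of the 60 cm and totals 1018.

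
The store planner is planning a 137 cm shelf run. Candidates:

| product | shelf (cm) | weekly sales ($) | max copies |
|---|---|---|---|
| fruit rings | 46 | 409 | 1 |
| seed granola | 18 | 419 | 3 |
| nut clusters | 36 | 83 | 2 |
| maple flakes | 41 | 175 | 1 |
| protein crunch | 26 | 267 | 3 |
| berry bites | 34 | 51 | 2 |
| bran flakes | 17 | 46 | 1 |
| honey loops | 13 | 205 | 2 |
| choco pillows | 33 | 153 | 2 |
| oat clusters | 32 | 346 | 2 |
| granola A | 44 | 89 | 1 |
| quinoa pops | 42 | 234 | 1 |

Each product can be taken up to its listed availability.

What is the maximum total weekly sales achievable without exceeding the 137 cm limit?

Density check — seed granola 23.28, honey loops 15.77, oat clusters 10.81 are the best per cm.
The ratio heuristic lands on 3×seed granola + bran flakes + 2×honey loops + oat clusters (2059) but leaves 8 cm idle.
Replace bran flakes and oat clusters with 2×protein crunch: the trade gains 142 net, giving 2201 at 132 cm.
Nothing else within 137 cm beats 2201.

2201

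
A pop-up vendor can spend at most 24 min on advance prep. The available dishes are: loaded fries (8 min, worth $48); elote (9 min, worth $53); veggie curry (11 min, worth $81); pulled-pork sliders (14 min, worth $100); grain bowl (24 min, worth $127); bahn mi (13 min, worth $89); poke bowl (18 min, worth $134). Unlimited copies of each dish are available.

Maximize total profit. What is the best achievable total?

170

Ranking by ratio (profit/min): poke bowl 7.44, veggie curry 7.36, pulled-pork sliders 7.14, bahn mi 6.85.
Taking the top-ratio dishes first gives poke bowl for 134 (18 min).
The 18 min tied up in poke bowl is better spent on veggie curry + bahn mi — total rises to 170 (24 min).
No other feasible combination exceeds 170.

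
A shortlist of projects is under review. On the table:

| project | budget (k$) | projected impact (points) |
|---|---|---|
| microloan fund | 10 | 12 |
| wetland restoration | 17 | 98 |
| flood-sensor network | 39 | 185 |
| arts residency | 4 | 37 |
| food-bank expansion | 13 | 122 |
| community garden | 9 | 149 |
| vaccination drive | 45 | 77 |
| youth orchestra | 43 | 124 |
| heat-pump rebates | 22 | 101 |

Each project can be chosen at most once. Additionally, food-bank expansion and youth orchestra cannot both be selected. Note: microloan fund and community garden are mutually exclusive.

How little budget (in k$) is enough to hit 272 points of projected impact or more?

Look for the lowest-budget combination reaching 272.
arts residency + food-bank expansion + community garden reaches 308 using 26 k$.
No combination under 26 k$ hits 272.

26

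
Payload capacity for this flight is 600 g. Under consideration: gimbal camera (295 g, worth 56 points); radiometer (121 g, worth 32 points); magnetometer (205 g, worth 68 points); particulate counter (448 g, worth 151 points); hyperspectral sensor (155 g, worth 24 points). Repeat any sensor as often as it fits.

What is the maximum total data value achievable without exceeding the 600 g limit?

183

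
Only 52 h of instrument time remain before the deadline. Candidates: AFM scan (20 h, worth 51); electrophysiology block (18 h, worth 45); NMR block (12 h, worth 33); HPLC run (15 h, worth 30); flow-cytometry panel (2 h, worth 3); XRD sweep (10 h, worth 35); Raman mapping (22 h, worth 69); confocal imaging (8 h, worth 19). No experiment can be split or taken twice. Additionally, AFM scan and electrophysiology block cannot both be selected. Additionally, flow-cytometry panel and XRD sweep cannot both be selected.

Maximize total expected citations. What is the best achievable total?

156

NMR block + XRD sweep + Raman mapping + confocal imaging uses 52 of the 52 h and totals 156.
Nothing else feasible within 52 h beats 156.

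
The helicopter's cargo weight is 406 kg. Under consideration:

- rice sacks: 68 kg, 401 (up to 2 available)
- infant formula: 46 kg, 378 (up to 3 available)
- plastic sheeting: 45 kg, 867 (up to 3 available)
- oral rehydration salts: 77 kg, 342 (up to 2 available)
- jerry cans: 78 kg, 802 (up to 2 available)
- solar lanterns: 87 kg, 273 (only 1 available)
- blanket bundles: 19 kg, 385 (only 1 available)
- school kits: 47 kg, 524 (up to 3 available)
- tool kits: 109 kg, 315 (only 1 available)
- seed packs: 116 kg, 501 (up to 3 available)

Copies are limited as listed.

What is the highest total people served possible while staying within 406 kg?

5638

The ratio heuristic lands on 3×plastic sheeting + jerry cans + blanket bundles + 3×school kits (5360) but leaves 33 kg idle.
Replace school kits with jerry cans: the trade gains 278 net, giving 5638 at 404 kg.
That's the maximum — no swap from here does better than 5638.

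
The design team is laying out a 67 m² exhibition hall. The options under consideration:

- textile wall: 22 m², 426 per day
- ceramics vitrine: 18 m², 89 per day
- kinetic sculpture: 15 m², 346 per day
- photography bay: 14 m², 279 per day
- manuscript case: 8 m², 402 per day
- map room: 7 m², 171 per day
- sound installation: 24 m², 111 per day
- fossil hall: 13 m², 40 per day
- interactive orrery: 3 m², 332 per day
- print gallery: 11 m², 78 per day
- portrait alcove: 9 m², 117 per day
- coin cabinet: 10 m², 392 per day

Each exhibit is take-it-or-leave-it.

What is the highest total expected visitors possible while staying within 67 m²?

2069

A density-first pass picks kinetic sculpture + photography bay + manuscript case + map room + interactive orrery + portrait alcove + coin cabinet — 2039 at 66 m².
Dropping photography bay and portrait alcove frees 23 m²; slotting in textile wall (22 m²) lifts the total to 2069 at 65 m².
Runner-up kinetic sculpture + photography bay + manuscript case + map room + interactive orrery + portrait alcove + coin cabinet tops out at 2039.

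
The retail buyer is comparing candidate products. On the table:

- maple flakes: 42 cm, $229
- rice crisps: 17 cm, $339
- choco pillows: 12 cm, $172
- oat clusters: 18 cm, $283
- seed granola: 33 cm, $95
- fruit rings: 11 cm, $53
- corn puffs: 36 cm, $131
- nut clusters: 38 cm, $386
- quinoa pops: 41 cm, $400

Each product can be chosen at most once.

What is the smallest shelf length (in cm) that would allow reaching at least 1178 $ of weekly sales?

85

Need the lightest bundle worth ≥ 1178.
rice crisps + choco pillows + oat clusters + nut clusters reaches 1180 using 85 cm.
No combination under 85 cm hits 1178.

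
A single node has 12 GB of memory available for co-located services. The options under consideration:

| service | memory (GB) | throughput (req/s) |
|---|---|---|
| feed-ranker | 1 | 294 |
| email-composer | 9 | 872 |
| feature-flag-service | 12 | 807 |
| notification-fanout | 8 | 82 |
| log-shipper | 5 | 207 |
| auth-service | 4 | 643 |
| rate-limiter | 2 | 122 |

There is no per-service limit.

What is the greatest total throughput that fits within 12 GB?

3528

The ratio ordering already packs tightly: 12×feed-ranker, 12 GB, 3528.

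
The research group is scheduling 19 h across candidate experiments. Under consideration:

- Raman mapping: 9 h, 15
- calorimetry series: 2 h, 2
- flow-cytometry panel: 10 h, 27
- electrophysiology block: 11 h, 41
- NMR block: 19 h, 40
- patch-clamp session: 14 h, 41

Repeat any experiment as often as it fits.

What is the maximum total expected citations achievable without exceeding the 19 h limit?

The ratio ordering already packs tightly: 4×calorimetry series + electrophysiology block, 19 h, 49.

49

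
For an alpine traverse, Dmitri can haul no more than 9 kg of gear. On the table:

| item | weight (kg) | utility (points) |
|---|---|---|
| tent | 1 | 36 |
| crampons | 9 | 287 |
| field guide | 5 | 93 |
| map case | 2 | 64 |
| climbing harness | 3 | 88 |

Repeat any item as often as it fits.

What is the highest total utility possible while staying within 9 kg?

Ranking by ratio (utility/kg): tent 36.00, map case 32.00, crampons 31.89.
Best packing: 9×tent — 9 kg, 324 total.
Nothing else within 9 kg beats 324.

324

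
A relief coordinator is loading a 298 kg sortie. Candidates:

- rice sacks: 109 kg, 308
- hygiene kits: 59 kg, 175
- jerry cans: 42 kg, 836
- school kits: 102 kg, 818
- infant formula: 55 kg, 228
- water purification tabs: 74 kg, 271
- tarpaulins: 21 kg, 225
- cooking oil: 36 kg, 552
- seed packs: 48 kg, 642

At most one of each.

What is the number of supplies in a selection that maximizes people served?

The maximum people served within 298 kg is 3076.
jerry cans + school kits + infant formula + cooking oil + seed packs hits 3076 at 283 kg.
All optima have 5 supplies.

5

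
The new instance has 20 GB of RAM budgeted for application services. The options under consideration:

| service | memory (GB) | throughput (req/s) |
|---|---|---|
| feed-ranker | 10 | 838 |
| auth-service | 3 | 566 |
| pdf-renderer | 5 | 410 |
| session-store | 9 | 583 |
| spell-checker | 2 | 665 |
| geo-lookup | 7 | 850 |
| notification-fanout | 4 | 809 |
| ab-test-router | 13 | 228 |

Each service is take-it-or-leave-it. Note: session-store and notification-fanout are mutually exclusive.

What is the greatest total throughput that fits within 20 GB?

2890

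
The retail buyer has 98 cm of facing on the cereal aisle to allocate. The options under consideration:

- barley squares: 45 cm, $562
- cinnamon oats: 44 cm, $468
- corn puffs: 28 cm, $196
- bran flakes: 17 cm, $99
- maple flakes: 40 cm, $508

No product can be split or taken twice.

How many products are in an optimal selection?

The maximum weekly sales within 98 cm is 1070.
For example barley squares + maple flakes achieves it, using 85 cm.
Every optimal selection uses 2 products.

2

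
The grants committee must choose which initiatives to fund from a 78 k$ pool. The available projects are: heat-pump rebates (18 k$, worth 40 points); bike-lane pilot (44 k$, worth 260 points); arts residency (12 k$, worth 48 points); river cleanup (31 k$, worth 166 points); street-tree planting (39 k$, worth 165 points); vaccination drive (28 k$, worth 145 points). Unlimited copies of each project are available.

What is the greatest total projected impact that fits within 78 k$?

426

Best packing: bike-lane pilot + river cleanup — 75 k$, 426 total.
Every other selection either busts 78 k$ or fails to beat 426.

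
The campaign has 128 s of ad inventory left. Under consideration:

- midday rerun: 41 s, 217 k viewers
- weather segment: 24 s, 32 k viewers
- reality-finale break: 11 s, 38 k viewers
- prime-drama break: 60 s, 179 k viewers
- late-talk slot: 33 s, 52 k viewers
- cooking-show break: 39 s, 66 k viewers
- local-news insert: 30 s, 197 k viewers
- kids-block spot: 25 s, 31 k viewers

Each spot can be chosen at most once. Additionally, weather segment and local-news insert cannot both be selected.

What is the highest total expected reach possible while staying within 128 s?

The ratio ordering already packs tightly: midday rerun + reality-finale break + cooking-show break + local-news insert, 121 s, 518.
Next best is midday rerun + reality-finale break + late-talk slot + local-news insert at 504 (115 s) — short by 14.

518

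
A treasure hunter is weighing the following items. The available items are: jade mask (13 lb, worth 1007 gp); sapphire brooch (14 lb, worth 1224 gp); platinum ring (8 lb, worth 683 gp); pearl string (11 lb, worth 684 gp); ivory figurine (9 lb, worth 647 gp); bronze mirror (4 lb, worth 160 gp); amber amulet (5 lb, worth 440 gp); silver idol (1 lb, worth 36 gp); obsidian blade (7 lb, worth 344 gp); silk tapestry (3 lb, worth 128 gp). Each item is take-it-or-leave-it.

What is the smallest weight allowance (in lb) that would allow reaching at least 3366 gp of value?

41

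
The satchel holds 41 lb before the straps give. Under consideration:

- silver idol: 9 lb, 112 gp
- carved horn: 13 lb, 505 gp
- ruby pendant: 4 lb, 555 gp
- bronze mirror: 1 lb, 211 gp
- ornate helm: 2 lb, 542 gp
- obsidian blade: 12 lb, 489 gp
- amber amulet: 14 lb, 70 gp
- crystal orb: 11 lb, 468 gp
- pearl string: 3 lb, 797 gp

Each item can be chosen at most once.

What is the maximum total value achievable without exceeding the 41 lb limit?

3099

Greedy by ratio would take ruby pendant + bronze mirror + ornate helm + obsidian blade + crystal orb + pearl string: 33 lb used, total 3062.
Replace crystal orb with carved horn: the trade gains 37 net, giving 3099 at 35 lb.
That's the maximum — no swap from here does better than 3099.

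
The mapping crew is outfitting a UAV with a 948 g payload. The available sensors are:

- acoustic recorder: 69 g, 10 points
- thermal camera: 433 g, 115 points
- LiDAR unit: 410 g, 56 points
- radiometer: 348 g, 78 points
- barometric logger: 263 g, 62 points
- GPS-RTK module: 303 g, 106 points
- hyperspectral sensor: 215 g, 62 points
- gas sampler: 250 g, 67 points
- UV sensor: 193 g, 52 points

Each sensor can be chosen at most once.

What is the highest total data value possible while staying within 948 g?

273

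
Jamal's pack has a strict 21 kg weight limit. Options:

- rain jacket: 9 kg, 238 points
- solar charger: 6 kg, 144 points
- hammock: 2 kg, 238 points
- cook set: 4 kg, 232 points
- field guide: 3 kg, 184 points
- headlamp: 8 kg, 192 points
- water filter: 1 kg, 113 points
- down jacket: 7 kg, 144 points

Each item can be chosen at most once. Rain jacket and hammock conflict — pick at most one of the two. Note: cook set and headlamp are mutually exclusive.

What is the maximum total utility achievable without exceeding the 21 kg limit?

911

Taking solar charger + hammock + cook set + field guide + water filter: 16 kg used, 911 in utility.
Every other selection either busts 21 kg or breaks a pairing rule or fails to beat 911.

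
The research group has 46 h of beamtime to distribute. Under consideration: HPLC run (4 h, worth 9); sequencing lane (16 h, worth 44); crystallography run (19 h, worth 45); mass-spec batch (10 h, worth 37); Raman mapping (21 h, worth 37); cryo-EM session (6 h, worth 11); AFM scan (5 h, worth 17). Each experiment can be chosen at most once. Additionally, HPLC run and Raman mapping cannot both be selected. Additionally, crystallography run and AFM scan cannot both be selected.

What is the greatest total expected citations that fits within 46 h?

Filling by ratio: HPLC run + sequencing lane + mass-spec batch + cryo-EM session + AFM scan for 118, with 5 h left unused.
Dropping HPLC run and cryo-EM session and AFM scan frees 15 h; slotting in crystallography run (19 h) lifts the total to 126 at 45 h.
Runner-up HPLC run + sequencing lane + mass-spec batch + cryo-EM session + AFM scan tops out at 118.

126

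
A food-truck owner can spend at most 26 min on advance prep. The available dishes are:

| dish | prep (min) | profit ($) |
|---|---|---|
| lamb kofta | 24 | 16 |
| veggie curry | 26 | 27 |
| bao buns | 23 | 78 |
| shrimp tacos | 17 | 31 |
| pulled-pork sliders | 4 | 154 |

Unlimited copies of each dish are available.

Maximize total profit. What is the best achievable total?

924

The ratio ordering already packs tightly: 6×pulled-pork sliders, 24 min, 924.
Every other selection either busts 26 min or fails to beat 924.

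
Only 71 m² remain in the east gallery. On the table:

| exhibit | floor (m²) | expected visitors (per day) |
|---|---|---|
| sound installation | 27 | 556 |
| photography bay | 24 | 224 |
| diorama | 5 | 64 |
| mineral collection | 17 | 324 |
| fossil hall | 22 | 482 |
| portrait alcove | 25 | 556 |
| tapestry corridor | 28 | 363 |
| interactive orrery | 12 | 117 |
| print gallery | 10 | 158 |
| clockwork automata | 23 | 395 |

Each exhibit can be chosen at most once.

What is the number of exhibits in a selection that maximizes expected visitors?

3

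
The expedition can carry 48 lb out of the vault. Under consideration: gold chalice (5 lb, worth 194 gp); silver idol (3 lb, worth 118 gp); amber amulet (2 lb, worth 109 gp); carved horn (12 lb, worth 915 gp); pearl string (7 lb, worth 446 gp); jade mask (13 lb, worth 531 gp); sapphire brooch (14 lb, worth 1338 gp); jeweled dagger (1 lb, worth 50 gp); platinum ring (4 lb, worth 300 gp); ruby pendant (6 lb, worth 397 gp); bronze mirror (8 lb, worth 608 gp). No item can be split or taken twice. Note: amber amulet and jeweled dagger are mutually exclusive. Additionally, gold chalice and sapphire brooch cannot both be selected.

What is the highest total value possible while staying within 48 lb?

3754

Density check — sapphire brooch 95.57, carved horn 76.25, bronze mirror 76.00 are the best per lb.
Carved horn + pearl string + sapphire brooch + jeweled dagger + ruby pendant + bronze mirror uses 48 of the 48 lb and totals 3754.
That's the maximum — no feasible swap from here does better than 3754.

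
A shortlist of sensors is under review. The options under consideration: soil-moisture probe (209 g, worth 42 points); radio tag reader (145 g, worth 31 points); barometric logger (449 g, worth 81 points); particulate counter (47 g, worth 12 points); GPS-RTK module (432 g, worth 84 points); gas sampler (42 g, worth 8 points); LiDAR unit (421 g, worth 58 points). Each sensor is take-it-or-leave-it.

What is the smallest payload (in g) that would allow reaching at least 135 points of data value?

666

Look for the lowest-payload combination reaching 135.
Taking radio tag reader + particulate counter + GPS-RTK module + gas sampler gives 135 (≥ 135) for 666 g.
No combination under 666 g hits 135.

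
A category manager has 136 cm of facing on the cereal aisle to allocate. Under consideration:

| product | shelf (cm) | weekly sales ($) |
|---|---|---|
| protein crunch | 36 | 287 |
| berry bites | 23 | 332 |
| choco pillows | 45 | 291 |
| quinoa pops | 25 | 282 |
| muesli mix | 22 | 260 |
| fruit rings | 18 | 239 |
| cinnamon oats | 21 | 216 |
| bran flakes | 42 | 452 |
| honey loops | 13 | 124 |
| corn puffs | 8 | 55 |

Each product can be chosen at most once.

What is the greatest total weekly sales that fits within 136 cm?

Density check — berry bites 14.43, fruit rings 13.28, muesli mix 11.82, quinoa pops 11.28 are the best per cm.
Berry bites + quinoa pops + muesli mix + fruit rings + bran flakes uses 130 of the 136 cm and totals 1565.

1565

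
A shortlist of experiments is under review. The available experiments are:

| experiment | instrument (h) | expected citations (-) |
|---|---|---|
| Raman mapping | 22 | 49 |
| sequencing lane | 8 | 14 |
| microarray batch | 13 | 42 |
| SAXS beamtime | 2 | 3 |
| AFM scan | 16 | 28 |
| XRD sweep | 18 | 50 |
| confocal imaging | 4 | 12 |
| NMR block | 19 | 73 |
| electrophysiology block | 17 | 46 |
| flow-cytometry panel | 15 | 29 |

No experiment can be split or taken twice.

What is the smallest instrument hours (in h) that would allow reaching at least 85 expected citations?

23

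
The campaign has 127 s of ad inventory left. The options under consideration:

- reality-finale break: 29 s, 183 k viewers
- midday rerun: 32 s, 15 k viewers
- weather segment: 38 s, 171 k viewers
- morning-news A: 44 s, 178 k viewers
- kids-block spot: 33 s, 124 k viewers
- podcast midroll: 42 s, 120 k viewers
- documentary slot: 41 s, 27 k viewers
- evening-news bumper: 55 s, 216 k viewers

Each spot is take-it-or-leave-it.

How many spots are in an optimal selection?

3

Best achievable expected reach is 570.
reality-finale break + weather segment + evening-news bumper hits 570 at 122 s.
Any selection reaching 570 contains exactly 3 spots.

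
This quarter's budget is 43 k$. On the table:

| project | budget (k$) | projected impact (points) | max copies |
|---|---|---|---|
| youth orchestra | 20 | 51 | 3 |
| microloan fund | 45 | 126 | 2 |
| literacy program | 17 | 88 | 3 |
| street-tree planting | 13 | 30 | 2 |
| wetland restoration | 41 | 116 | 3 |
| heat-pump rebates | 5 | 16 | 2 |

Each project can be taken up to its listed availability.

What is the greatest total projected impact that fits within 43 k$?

Taking 2×literacy program + heat-pump rebates: 39 k$ used, 192 in projected impact.
No other feasible combination exceeds 192.

192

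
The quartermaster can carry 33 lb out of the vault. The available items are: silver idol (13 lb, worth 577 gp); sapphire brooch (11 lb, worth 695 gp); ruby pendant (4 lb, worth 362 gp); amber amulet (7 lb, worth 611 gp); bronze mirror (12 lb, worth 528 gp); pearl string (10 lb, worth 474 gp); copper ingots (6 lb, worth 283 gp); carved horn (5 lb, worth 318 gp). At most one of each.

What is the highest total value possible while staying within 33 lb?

The ratio ordering already packs tightly: sapphire brooch + ruby pendant + amber amulet + copper ingots + carved horn, 33 lb, 2269.

2269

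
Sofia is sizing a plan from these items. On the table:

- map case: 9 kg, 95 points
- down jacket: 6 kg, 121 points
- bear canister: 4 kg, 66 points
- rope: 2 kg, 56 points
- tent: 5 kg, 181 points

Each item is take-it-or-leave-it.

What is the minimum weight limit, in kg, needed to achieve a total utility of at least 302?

11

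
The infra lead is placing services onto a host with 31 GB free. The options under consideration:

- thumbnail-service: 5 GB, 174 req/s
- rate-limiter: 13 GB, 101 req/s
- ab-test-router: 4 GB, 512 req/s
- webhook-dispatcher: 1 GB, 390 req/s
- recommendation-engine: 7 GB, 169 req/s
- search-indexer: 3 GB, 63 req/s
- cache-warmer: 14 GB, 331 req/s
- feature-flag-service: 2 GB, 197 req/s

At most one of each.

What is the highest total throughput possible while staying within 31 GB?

Filling by ratio: thumbnail-service + ab-test-router + webhook-dispatcher + recommendation-engine + search-indexer + feature-flag-service for 1505, with 9 GB left unused.
The 7 GB tied up in recommendation-engine is better spent on cache-warmer — total rises to 1667 (29 GB).
The closest alternative, ab-test-router + webhook-dispatcher + recommendation-engine + search-indexer + cache-warmer + feature-flag-service, reaches only 1662.

1667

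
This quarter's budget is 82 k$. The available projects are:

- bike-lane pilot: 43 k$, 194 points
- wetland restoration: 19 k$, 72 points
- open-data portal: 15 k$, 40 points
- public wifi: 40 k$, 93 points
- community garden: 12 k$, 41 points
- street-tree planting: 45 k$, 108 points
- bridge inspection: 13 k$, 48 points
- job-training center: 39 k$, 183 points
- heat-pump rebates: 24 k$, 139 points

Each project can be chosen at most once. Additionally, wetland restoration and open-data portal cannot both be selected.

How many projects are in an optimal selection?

Best achievable projected impact is 394.
wetland restoration + job-training center + heat-pump rebates hits 394 at 82 k$.
Any selection reaching 394 contains exactly 3 projects.

3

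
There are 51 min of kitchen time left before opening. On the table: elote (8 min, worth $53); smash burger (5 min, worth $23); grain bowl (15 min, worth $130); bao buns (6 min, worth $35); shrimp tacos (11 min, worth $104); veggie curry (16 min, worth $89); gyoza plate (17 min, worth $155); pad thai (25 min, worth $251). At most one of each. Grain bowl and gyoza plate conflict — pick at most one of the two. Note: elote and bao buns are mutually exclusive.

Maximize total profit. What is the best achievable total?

485

Grain bowl + shrimp tacos + pad thai uses 51 of the 51 min and totals 485.
That's the maximum — no feasible swap from here does better than 485.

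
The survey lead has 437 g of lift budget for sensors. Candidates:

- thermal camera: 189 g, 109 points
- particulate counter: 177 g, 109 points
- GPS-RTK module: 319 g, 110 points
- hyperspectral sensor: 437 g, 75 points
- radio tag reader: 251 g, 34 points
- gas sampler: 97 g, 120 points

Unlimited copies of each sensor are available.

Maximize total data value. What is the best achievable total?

480

By data value per g: gas sampler 1.24, particulate counter 0.62, thermal camera 0.58 lead.
The ratio ordering already packs tightly: 4×gas sampler, 388 g, 480.
No other feasible combination exceeds 480.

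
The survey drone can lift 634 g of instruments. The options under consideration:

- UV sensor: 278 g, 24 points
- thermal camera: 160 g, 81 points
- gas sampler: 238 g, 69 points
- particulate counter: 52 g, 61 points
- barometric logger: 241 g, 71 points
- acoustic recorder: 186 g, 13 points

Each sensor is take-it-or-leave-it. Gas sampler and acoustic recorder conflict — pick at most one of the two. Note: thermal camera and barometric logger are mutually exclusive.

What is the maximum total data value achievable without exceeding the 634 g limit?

Taking thermal camera + gas sampler + particulate counter: 450 g used, 211 in data value.
Every other selection either busts 634 g or breaks a pairing rule or fails to beat 211.

211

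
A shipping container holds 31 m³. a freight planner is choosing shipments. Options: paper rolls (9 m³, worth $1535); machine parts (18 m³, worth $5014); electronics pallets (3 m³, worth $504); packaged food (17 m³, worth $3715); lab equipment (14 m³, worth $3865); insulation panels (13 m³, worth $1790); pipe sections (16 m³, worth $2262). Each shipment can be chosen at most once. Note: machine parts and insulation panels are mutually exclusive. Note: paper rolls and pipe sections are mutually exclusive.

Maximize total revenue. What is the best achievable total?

7580

By revenue per m³: machine parts 278.56, lab equipment 276.07, packaged food 218.53, paper rolls 170.56 lead.
Filling by ratio: paper rolls + machine parts + electronics pallets for 7053, with 1 m³ left unused.
Reworking the packing: packaged food + lab equipment uses 31 m³ and improves the total to 7580.
That's the maximum — no feasible swap from here does better than 7580.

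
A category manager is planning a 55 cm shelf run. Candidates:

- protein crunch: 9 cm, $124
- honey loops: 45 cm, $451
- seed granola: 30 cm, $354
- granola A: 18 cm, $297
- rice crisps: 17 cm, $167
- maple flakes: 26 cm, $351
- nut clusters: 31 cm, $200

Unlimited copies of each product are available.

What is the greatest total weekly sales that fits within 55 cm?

3×granola A uses 54 of the 55 cm and totals 891.

891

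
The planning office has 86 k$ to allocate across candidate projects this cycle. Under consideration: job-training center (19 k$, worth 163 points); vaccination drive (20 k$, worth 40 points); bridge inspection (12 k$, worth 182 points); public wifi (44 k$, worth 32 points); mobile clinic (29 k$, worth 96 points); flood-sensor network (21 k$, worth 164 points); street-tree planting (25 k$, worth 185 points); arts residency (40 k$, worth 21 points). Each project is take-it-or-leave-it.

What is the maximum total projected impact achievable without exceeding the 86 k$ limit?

694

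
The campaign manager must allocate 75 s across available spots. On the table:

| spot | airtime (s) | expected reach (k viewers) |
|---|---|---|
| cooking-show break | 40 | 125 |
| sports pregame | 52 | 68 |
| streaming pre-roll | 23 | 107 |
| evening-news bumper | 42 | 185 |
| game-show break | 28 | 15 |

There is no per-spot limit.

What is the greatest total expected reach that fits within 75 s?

Taking 3×streaming pre-roll: 69 s used, 321 in expected reach.

321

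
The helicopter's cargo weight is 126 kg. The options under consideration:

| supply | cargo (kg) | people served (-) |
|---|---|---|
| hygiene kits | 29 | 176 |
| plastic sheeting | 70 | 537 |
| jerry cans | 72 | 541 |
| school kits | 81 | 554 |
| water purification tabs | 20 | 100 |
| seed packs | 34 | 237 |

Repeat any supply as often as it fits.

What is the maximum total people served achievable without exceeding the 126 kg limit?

By people served per kg: plastic sheeting 7.67, jerry cans 7.51, seed packs 6.97, school kits 6.84 lead.
A density-first pass picks plastic sheeting + water purification tabs + seed packs — 874 at 124 kg.
Dropping plastic sheeting frees 70 kg; slotting in jerry cans (72 kg) lifts the total to 878 at 126 kg.

878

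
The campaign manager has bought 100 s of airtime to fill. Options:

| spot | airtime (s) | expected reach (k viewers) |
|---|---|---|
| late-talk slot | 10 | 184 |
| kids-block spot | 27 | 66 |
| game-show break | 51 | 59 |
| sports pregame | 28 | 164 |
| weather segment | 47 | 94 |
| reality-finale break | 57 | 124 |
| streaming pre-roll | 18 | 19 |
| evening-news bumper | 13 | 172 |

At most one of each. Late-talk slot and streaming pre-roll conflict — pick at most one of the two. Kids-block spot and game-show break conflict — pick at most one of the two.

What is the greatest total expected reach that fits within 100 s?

Late-talk slot + sports pregame + weather segment + evening-news bumper uses 98 of the 100 s and totals 614.
Next best is late-talk slot + kids-block spot + sports pregame + evening-news bumper at 586 (78 s) — short by 28.

614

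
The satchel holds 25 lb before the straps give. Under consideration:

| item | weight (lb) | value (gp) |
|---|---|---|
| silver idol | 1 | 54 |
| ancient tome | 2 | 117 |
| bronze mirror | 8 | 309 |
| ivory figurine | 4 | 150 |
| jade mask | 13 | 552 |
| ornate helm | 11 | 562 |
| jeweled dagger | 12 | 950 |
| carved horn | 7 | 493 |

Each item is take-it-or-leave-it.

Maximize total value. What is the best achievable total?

1710

A density-first pass picks silver idol + ancient tome + jeweled dagger + carved horn — 1614 at 22 lb.
Replace silver idol with ivory figurine: the trade gains 96 net, giving 1710 at 25 lb.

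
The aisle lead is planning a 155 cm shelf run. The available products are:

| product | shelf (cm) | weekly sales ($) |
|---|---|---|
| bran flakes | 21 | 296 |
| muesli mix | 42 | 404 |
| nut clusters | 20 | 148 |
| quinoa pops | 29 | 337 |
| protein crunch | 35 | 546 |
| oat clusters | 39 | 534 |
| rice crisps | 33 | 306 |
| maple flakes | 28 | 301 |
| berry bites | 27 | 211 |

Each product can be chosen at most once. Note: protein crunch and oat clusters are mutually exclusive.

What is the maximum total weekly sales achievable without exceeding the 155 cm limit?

1884

Ranking by ratio (weekly sales/cm): protein crunch 15.60, bran flakes 14.10, oat clusters 13.69, quinoa pops 11.62.
Best packing: bran flakes + muesli mix + quinoa pops + protein crunch + maple flakes — 155 cm, 1884 total.
Next best is bran flakes + muesli mix + quinoa pops + protein crunch + berry bites at 1794 (154 cm) — short by 90.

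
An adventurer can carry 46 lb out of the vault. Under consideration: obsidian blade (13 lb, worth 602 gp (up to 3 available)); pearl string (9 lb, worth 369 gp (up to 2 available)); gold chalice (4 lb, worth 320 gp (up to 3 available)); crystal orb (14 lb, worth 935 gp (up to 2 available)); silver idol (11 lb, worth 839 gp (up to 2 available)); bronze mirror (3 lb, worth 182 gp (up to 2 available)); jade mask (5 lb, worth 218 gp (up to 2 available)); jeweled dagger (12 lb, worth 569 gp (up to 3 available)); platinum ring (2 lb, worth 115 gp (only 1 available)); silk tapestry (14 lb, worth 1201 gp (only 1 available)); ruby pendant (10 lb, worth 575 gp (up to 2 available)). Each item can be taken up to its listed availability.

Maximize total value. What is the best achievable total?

Taking the top-ratio items first gives 3×gold chalice + silver idol + 2×bronze mirror + platinum ring + silk tapestry for 3479 (45 lb).
The 10 lb tied up in gold chalice and 2×bronze mirror is better spent on silver idol — total rises to 3634 (46 lb).
No other feasible combination exceeds 3634.

3634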